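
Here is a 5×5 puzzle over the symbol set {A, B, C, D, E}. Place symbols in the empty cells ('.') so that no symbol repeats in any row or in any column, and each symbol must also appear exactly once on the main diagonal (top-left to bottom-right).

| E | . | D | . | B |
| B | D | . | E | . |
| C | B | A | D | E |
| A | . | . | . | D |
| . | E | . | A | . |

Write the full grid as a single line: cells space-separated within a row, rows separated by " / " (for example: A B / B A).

E A D C B / B D C E A / C B A D E / A C E B D / D E B A C

(r1,c4) = C
(r2,c3) = C
(r2,c5) = A
(r4,c2) = C
(r4,c4) = B
(r5,c1) = D
(r5,c3) = B
(r5,c5) = C
(r1,c2) = A
(r4,c3) = E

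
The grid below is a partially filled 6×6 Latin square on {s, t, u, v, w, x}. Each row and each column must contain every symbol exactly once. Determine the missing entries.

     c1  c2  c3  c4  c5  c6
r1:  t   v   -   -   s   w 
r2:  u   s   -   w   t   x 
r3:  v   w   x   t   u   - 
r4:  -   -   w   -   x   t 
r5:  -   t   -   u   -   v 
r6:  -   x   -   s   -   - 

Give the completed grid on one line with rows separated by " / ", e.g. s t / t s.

Cell (r1,c3): row 1 has {s,t,v,w}; column 3 has {w,x} → u.
Cell (r1,c4): row 1 has {s,t,u,v,w}; column 4 has {s,t,u,w} → x.
Cell (r2,c3): row 2 has {s,t,u,w,x}; column 3 has {u,w,x} → v.
Cell (r3,c6): row 3 has {t,u,v,w,x}; column 6 has {t,v,w,x} → s.
Cell (r4,c1): row 4 has {t,w,x}; column 1 has {t,u,v} → s.
Cell (r4,c2): row 4 has {s,t,w,x}; column 2 has {s,t,v,w,x} → u.
Cell (r4,c4): row 4 has {s,t,u,w,x}; column 4 has {s,t,u,w,x} → v.
Cell (r5,c3): row 5 has {t,u,v}; column 3 has {u,v,w,x} → s.
Cell (r5,c5): row 5 has {s,t,u,v}; column 5 has {s,t,u,x} → w.
Cell (r6,c1): row 6 has {s,x}; column 1 has {s,t,u,v} → w.
Cell (r6,c3): row 6 has {s,w,x}; column 3 has {s,u,v,w,x} → t.
Cell (r6,c5): row 6 has {s,t,w,x}; column 5 has {s,t,u,w,x} → v.
Cell (r6,c6): row 6 has {s,t,v,w,x}; column 6 has {s,t,v,w,x} → u.
Cell (r5,c1): row 5 has {s,t,u,v,w}; column 1 has {s,t,u,v,w} → x.

t v u x s w / u s v w t x / v w x t u s / s u w v x t / x t s u w v / w x t s v u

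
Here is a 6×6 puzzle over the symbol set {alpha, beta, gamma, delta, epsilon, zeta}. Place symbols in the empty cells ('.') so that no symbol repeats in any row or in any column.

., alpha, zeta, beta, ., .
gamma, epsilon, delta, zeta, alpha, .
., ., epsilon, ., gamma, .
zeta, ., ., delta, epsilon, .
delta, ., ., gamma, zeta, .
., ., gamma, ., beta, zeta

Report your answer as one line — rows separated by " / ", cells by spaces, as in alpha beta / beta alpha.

(r1,c1) = epsilon
(r1,c5) = delta
(r1,c6) = gamma
(r2,c6) = beta
(r3,c4) = alpha
(r3,c6) = delta
(r4,c6) = alpha
(r5,c2) = beta
(r5,c3) = alpha
(r5,c6) = epsilon
(r6,c1) = alpha
(r6,c2) = delta
(r6,c4) = epsilon
(r3,c1) = beta
(r3,c2) = zeta
(r4,c2) = gamma
(r4,c3) = beta

epsilon alpha zeta beta delta gamma / gamma epsilon delta zeta alpha beta / beta zeta epsilon alpha gamma delta / zeta gamma beta delta epsilon alpha / delta beta alpha gamma zeta epsilon / alpha delta gamma epsilon beta zeta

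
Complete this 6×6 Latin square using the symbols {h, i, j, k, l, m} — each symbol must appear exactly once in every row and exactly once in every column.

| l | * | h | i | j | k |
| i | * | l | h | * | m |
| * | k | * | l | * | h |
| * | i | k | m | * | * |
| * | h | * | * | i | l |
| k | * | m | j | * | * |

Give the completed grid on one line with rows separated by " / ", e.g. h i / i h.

(r1,c2): row 1 has {h,i,j,k,l}; column 2 has {h,i,k}, so it must be m.
(r2,c2): row 2 has {h,i,l,m}; column 2 has {h,i,k,m}, so it must be j.
(r2,c5): row 2 has {h,i,j,l,m}; column 5 has {i,j}, so it must be k.
(r3,c5): row 3 has {h,k,l}; column 5 has {i,j,k}, so it must be m.
(r4,c6): row 4 has {i,k,m}; column 6 has {h,k,l,m}, so it must be j.
(r5,c3): row 5 has {h,i,l}; column 3 has {h,k,l,m}, so it must be j.
(r5,c4): row 5 has {h,i,j,l}; column 4 has {h,i,j,l,m}, so it must be k.
(r6,c2): row 6 has {j,k,m}; column 2 has {h,i,j,k,m}, so it must be l.
(r6,c5): row 6 has {j,k,l,m}; column 5 has {i,j,k,m}, so it must be h.
(r6,c6): row 6 has {h,j,k,l,m}; column 6 has {h,j,k,l,m}, so it must be i.
(r3,c1): row 3 has {h,k,l,m}; column 1 has {i,k,l}, so it must be j.
(r3,c3): row 3 has {h,j,k,l,m}; column 3 has {h,j,k,l,m}, so it must be i.
(r4,c1): row 4 has {i,j,k,m}; column 1 has {i,j,k,l}, so it must be h.
(r4,c5): row 4 has {h,i,j,k,m}; column 5 has {h,i,j,k,m}, so it must be l.
(r5,c1): row 5 has {h,i,j,k,l}; column 1 has {h,i,j,k,l}, so it must be m.

l m h i j k / i j l h k m / j k i l m h / h i k m l j / m h j k i l / k l m j h i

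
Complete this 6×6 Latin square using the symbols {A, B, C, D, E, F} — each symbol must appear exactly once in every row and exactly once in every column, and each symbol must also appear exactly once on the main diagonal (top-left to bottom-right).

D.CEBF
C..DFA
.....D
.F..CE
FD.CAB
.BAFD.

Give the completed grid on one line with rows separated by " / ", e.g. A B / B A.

D A C E B F / C E B D F A / B C F A E D / A F D B C E / F D E C A B / E B A F D C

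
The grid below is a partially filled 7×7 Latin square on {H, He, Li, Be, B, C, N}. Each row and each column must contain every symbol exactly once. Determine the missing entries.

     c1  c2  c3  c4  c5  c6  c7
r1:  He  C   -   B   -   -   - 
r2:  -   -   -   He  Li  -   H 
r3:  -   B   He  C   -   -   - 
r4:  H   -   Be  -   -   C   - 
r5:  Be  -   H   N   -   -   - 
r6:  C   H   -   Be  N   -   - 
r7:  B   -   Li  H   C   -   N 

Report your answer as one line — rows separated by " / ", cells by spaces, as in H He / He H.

He C N B Be H Li / N Be C He Li B H / Li B He C H N Be / H N Be Li He C B / Be Li H N B He C / C H B Be N Li He / B He Li H C Be N

(r1,c3) = N
(r2,c1) = N
(r2,c2) = Be
(r2,c6) = B
(r3,c1) = Li
(r3,c7) = Be
(r4,c4) = Li
(r6,c3) = B
(r7,c2) = He
(r7,c6) = Be
(r1,c7) = Li
(r2,c3) = C
(r3,c5) = H
(r3,c6) = N
(r4,c2) = N
(r5,c2) = Li
(r5,c6) = He
(r6,c6) = Li
(r6,c7) = He
(r1,c5) = Be
(r1,c6) = H
(r4,c7) = B
(r5,c5) = B
(r5,c7) = C
(r4,c5) = He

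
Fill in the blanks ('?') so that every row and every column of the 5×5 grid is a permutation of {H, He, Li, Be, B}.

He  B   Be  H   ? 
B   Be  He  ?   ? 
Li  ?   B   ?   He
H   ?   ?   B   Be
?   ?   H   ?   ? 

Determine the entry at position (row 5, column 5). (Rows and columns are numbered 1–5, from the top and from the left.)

B

(r1,c5) = Li
(r2,c4) = Li
(r2,c5) = H
(r3,c2) = H
(r3,c4) = Be
(r4,c3) = Li
(r5,c1) = Be
(r5,c4) = He
(r5,c5) = B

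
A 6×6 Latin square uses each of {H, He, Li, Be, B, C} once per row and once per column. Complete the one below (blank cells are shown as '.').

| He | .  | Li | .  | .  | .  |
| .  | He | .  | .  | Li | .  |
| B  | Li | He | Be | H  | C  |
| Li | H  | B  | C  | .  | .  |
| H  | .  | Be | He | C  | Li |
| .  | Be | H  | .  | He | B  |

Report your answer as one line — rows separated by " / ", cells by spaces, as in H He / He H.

At row 2, column 3: row 2 has {He,Li}; column 3 has {H,He,Li,Be,B}; that leaves C.
At row 4, column 5: row 4 has {H,Li,B,C}; column 5 has {H,He,Li,C}; that leaves Be.
At row 4, column 6: row 4 has {H,Li,Be,B,C}; column 6 has {Li,B,C}; that leaves He.
At row 5, column 2: row 5 has {H,He,Li,Be,C}; column 2 has {H,He,Li,Be}; that leaves B.
At row 6, column 1: row 6 has {H,He,Be,B}; column 1 has {H,He,Li,B}; that leaves C.
At row 6, column 4: row 6 has {H,He,Be,B,C}; column 4 has {He,Be,C}; that leaves Li.
At row 1, column 2: row 1 has {He,Li}; column 2 has {H,He,Li,Be,B}; that leaves C.
At row 1, column 5: row 1 has {He,Li,C}; column 5 has {H,He,Li,Be,C}; that leaves B.
At row 2, column 1: row 2 has {He,Li,C}; column 1 has {H,He,Li,B,C}; that leaves Be.
At row 2, column 6: row 2 has {He,Li,Be,C}; column 6 has {He,Li,B,C}; that leaves H.
At row 1, column 4: row 1 has {He,Li,B,C}; column 4 has {He,Li,Be,C}; that leaves H.
At row 1, column 6: row 1 has {H,He,Li,B,C}; column 6 has {H,He,Li,B,C}; that leaves Be.
At row 2, column 4: row 2 has {H,He,Li,Be,C}; column 4 has {H,He,Li,Be,C}; that leaves B.

He C Li H B Be / Be He C B Li H / B Li He Be H C / Li H B C Be He / H B Be He C Li / C Be H Li He B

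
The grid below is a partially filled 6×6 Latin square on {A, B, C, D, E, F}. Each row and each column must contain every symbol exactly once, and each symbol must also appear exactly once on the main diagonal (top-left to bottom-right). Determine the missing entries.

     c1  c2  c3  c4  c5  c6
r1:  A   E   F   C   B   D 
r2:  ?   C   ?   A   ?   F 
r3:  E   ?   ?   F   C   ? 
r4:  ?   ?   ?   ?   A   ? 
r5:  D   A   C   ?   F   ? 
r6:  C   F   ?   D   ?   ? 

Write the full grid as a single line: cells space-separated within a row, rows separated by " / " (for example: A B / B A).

A E F C B D / B C E A D F / E B D F C A / F D B E A C / D A C B F E / C F A D E B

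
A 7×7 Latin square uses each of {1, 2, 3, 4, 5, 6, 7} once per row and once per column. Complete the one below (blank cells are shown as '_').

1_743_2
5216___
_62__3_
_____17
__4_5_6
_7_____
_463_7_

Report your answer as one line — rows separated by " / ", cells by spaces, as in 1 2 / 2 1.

At row 1, column 2: row 1 has {1,2,3,4,7}; column 2 has {2,4,6,7}; that leaves 5.
At row 1, column 6: row 1 has {1,2,3,4,5,7}; column 6 has {1,3,7}; that leaves 6.
At row 2, column 6: row 2 has {1,2,5,6}; column 6 has {1,3,6,7}; that leaves 4.
At row 2, column 7: row 2 has {1,2,4,5,6}; column 7 has {2,6,7}; that leaves 3.
At row 4, column 2: row 4 has {1,7}; column 2 has {2,4,5,6,7}; that leaves 3.
At row 4, column 3: row 4 has {1,3,7}; column 3 has {1,2,4,6,7}; that leaves 5.
At row 4, column 4: row 4 has {1,3,5,7}; column 4 has {3,4,6}; that leaves 2.
At row 5, column 2: row 5 has {4,5,6}; column 2 has {2,3,4,5,6,7}; that leaves 1.
At row 5, column 4: row 5 has {1,4,5,6}; column 4 has {2,3,4,6}; that leaves 7.
At row 5, column 6: row 5 has {1,4,5,6,7}; column 6 has {1,3,4,6,7}; that leaves 2.
At row 6, column 3: row 6 has {7}; column 3 has {1,2,4,5,6,7}; that leaves 3.
At row 6, column 6: row 6 has {3,7}; column 6 has {1,2,3,4,6,7}; that leaves 5.
At row 7, column 1: row 7 has {3,4,6,7}; column 1 has {1,5}; that leaves 2.
At row 7, column 5: row 7 has {2,3,4,6,7}; column 5 has {3,5}; that leaves 1.
At row 7, column 7: row 7 has {1,2,3,4,6,7}; column 7 has {2,3,6,7}; that leaves 5.
At row 2, column 5: row 2 has {1,2,3,4,5,6}; column 5 has {1,3,5}; that leaves 7.
At row 3, column 5: row 3 has {2,3,6}; column 5 has {1,3,5,7}; that leaves 4.
At row 3, column 7: row 3 has {2,3,4,6}; column 7 has {2,3,5,6,7}; that leaves 1.
At row 4, column 5: row 4 has {1,2,3,5,7}; column 5 has {1,3,4,5,7}; that leaves 6.
At row 5, column 1: row 5 has {1,2,4,5,6,7}; column 1 has {1,2,5}; that leaves 3.
At row 6, column 4: row 6 has {3,5,7}; column 4 has {2,3,4,6,7}; that leaves 1.
At row 6, column 5: row 6 has {1,3,5,7}; column 5 has {1,3,4,5,6,7}; that leaves 2.
At row 6, column 7: row 6 has {1,2,3,5,7}; column 7 has {1,2,3,5,6,7}; that leaves 4.
At row 3, column 1: row 3 has {1,2,3,4,6}; column 1 has {1,2,3,5}; that leaves 7.
At row 3, column 4: row 3 has {1,2,3,4,6,7}; column 4 has {1,2,3,4,6,7}; that leaves 5.
At row 4, column 1: row 4 has {1,2,3,5,6,7}; column 1 has {1,2,3,5,7}; that leaves 4.
At row 6, column 1: row 6 has {1,2,3,4,5,7}; column 1 has {1,2,3,4,5,7}; that leaves 6.

1 5 7 4 3 6 2 / 5 2 1 6 7 4 3 / 7 6 2 5 4 3 1 / 4 3 5 2 6 1 7 / 3 1 4 7 5 2 6 / 6 7 3 1 2 5 4 / 2 4 6 3 1 7 5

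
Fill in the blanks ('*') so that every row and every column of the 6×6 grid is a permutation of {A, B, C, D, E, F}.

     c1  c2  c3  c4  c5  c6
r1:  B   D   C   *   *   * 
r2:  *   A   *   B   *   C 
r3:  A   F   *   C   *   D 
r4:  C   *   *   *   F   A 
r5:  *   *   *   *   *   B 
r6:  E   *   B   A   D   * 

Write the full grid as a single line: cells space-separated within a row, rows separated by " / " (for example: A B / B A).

B D C F A E / D A F B E C / A F E C B D / C B D E F A / F E A D C B / E C B A D F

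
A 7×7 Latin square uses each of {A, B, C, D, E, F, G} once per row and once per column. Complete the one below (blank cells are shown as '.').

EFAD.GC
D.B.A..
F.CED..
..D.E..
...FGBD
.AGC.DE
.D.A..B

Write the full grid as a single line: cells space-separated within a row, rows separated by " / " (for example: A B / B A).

E F A D B G C / D E B G A C F / F B C E D A G / C G D B E F A / A C E F G B D / B A G C F D E / G D F A C E B

(r1,c5) = B
(r2,c4) = G
(r2,c7) = F
(r3,c6) = A
(r3,c7) = G
(r4,c4) = B
(r4,c7) = A
(r5,c3) = E
(r6,c1) = B
(r6,c5) = F
(r7,c3) = F
(r7,c5) = C
(r7,c6) = E
(r2,c6) = C
(r3,c2) = B
(r4,c6) = F
(r5,c2) = C
(r7,c1) = G
(r2,c2) = E
(r4,c1) = C
(r4,c2) = G
(r5,c1) = A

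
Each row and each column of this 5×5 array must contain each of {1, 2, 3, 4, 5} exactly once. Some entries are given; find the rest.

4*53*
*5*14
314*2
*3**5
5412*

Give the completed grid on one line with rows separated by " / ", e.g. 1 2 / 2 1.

4 2 5 3 1 / 2 5 3 1 4 / 3 1 4 5 2 / 1 3 2 4 5 / 5 4 1 2 3

row 1 has {3,4,5}; column 2 has {1,3,4,5} — only 2 is left for (r1,c2).
row 1 has {2,3,4,5}; column 5 has {2,4,5} — only 1 is left for (r1,c5).
row 2 has {1,4,5}; column 1 has {3,4,5} — only 2 is left for (r2,c1).
row 2 has {1,2,4,5}; column 3 has {1,4,5} — only 3 is left for (r2,c3).
row 3 has {1,2,3,4}; column 4 has {1,2,3} — only 5 is left for (r3,c4).
row 4 has {3,5}; column 1 has {2,3,4,5} — only 1 is left for (r4,c1).
row 4 has {1,3,5}; column 3 has {1,3,4,5} — only 2 is left for (r4,c3).
row 4 has {1,2,3,5}; column 4 has {1,2,3,5} — only 4 is left for (r4,c4).
row 5 has {1,2,4,5}; column 5 has {1,2,4,5} — only 3 is left for (r5,c5).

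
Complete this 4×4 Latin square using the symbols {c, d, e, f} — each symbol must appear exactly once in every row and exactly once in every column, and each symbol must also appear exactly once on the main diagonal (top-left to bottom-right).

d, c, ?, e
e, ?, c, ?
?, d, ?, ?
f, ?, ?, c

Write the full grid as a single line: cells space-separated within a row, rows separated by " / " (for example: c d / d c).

row 1 has {c,d,e}; column 3 has {c} — only f is left for (r1,c3).
row 2 has {c,e}; column 2 has {c,d}; the diagonal has {c,d} — only f is left for (r2,c2).
row 2 has {c,e,f}; column 4 has {c,e} — only d is left for (r2,c4).
row 3 has {d}; column 1 has {d,e,f} — only c is left for (r3,c1).
row 3 has {c,d}; column 3 has {c,f}; the diagonal has {c,d,f} — only e is left for (r3,c3).
row 3 has {c,d,e}; column 4 has {c,d,e} — only f is left for (r3,c4).
row 4 has {c,f}; column 2 has {c,d,f} — only e is left for (r4,c2).
row 4 has {c,e,f}; column 3 has {c,e,f} — only d is left for (r4,c3).

d c f e / e f c d / c d e f / f e d c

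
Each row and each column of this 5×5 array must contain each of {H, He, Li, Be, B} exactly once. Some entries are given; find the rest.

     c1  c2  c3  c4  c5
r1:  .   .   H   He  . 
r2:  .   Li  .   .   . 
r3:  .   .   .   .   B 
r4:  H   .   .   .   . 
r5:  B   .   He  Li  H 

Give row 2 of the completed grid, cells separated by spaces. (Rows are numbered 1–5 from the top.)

Be Li B H He

(r5,c2): row 5 has {H,He,Li,B}; column 2 has {Li}, so it must be Be.
(r1,c2): row 1 has {H,He}; column 2 has {Li,Be}, so it must be B.
(r4,c2): row 4 has {H}; column 2 has {Li,Be,B}, so it must be He.
(r3,c2): row 3 has {B}; column 2 has {He,Li,Be,B}, so it must be H.
(r3,c4): row 3 has {H,B}; column 4 has {He,Li}, so it must be Be.
(r4,c4): row 4 has {H,He}; column 4 has {He,Li,Be}, so it must be B.
(r2,c4): row 2 has {Li}; column 4 has {He,Li,Be,B}, so it must be H.
(r3,c3): row 3 has {H,Be,B}; column 3 has {H,He}, so it must be Li.
(r4,c3): row 4 has {H,He,B}; column 3 has {H,He,Li}, so it must be Be.
(r4,c5): row 4 has {H,He,Be,B}; column 5 has {H,B}, so it must be Li.
(r1,c5): row 1 has {H,He,B}; column 5 has {H,Li,B}, so it must be Be.
(r2,c3): row 2 has {H,Li}; column 3 has {H,He,Li,Be}, so it must be B.
(r2,c5): row 2 has {H,Li,B}; column 5 has {H,Li,Be,B}, so it must be He.
(r3,c1): row 3 has {H,Li,Be,B}; column 1 has {H,B}, so it must be He.
(r1,c1): row 1 has {H,He,Be,B}; column 1 has {H,He,B}, so it must be Li.
(r2,c1): row 2 has {H,He,Li,B}; column 1 has {H,He,Li,B}, so it must be Be.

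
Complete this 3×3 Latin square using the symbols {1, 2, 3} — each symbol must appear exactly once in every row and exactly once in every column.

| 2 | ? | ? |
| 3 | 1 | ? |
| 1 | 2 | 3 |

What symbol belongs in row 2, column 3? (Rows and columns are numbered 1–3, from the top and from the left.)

Cell (r1,c2): row 1 has {2}; column 2 has {1,2} → 3.
Cell (r1,c3): row 1 has {2,3}; column 3 has {3} → 1.
Cell (r2,c3): row 2 has {1,3}; column 3 has {1,3} → 2.

2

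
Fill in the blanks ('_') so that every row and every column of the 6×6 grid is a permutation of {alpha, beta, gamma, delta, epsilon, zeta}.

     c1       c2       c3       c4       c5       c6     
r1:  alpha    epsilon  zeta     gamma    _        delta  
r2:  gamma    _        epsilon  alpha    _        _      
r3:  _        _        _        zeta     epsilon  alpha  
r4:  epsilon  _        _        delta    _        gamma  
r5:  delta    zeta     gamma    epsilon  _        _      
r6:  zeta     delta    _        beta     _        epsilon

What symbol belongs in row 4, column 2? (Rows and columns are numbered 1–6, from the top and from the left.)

Cell (r1,c5): row 1 has {alpha,gamma,delta,epsilon,zeta}; column 5 has {epsilon} → beta.
Cell (r2,c2): row 2 has {alpha,gamma,epsilon}; column 2 has {delta,epsilon,zeta} → beta.
Cell (r2,c6): row 2 has {alpha,beta,gamma,epsilon}; column 6 has {alpha,gamma,delta,epsilon} → zeta.
Cell (r3,c1): row 3 has {alpha,epsilon,zeta}; column 1 has {alpha,gamma,delta,epsilon,zeta} → beta.
Cell (r3,c2): row 3 has {alpha,beta,epsilon,zeta}; column 2 has {beta,delta,epsilon,zeta} → gamma.
Cell (r3,c3): row 3 has {alpha,beta,gamma,epsilon,zeta}; column 3 has {gamma,epsilon,zeta} → delta.
Cell (r4,c2): row 4 has {gamma,delta,epsilon}; column 2 has {beta,gamma,delta,epsilon,zeta} → alpha.

alpha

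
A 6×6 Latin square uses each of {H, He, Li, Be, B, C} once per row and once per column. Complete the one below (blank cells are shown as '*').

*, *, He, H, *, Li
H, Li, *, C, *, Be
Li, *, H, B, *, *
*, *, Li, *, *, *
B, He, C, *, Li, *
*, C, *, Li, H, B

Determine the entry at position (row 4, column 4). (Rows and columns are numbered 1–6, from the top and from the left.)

He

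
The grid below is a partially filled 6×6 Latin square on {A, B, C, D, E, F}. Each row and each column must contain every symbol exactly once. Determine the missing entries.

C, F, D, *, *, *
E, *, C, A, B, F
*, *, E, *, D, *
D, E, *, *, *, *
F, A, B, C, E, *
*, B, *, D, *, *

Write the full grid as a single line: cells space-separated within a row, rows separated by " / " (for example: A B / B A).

(r1,c5) = A
(r2,c2) = D
(r3,c2) = C
(r5,c6) = D
(r6,c1) = A
(r6,c3) = F
(r6,c5) = C
(r6,c6) = E
(r1,c6) = B
(r3,c1) = B
(r3,c4) = F
(r3,c6) = A
(r4,c3) = A
(r4,c4) = B
(r4,c5) = F
(r4,c6) = C
(r1,c4) = E

C F D E A B / E D C A B F / B C E F D A / D E A B F C / F A B C E D / A B F D C E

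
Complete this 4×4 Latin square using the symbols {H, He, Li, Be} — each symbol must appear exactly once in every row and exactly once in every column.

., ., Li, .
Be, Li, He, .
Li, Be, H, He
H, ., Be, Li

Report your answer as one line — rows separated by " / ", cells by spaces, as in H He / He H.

(r1,c1) = He
(r1,c2) = H
(r1,c4) = Be
(r2,c4) = H
(r4,c2) = He

He H Li Be / Be Li He H / Li Be H He / H He Be Li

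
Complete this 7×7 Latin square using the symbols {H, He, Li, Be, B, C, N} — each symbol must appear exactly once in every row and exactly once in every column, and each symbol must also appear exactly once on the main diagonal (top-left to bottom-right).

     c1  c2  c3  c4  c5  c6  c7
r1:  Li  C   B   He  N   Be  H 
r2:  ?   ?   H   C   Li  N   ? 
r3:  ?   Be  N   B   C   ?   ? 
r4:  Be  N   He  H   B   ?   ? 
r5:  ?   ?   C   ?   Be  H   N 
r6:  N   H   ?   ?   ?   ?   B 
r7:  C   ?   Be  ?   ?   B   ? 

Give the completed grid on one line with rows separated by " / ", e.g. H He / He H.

At row 5, column 4: row 5 has {H,Be,C,N}; column 4 has {H,He,B,C}; that leaves Li.
At row 6, column 3: row 6 has {H,B,N}; column 3 has {H,He,Be,B,C,N}; that leaves Li.
At row 6, column 4: row 6 has {H,Li,B,N}; column 4 has {H,He,Li,B,C}; that leaves Be.
At row 6, column 5: row 6 has {H,Li,Be,B,N}; column 5 has {Li,Be,B,C,N}; that leaves He.
At row 6, column 6: row 6 has {H,He,Li,Be,B,N}; column 6 has {H,Be,B,N}; the diagonal has {H,Li,Be,N}; that leaves C.
At row 7, column 4: row 7 has {Be,B,C}; column 4 has {H,He,Li,Be,B,C}; that leaves N.
At row 7, column 5: row 7 has {Be,B,C,N}; column 5 has {He,Li,Be,B,C,N}; that leaves H.
At row 7, column 7: row 7 has {H,Be,B,C,N}; column 7 has {H,B,N}; the diagonal has {H,Li,Be,C,N}; that leaves He.
At row 2, column 2: row 2 has {H,Li,C,N}; column 2 has {H,Be,C,N}; the diagonal has {H,He,Li,Be,C,N}; that leaves B.
At row 2, column 7: row 2 has {H,Li,B,C,N}; column 7 has {H,He,B,N}; that leaves Be.
At row 3, column 7: row 3 has {Be,B,C,N}; column 7 has {H,He,Be,B,N}; that leaves Li.
At row 4, column 6: row 4 has {H,He,Be,B,N}; column 6 has {H,Be,B,C,N}; that leaves Li.
At row 4, column 7: row 4 has {H,He,Li,Be,B,N}; column 7 has {H,He,Li,Be,B,N}; that leaves C.
At row 5, column 2: row 5 has {H,Li,Be,C,N}; column 2 has {H,Be,B,C,N}; that leaves He.
At row 7, column 2: row 7 has {H,He,Be,B,C,N}; column 2 has {H,He,Be,B,C,N}; that leaves Li.
At row 2, column 1: row 2 has {H,Li,Be,B,C,N}; column 1 has {Li,Be,C,N}; that leaves He.
At row 3, column 1: row 3 has {Li,Be,B,C,N}; column 1 has {He,Li,Be,C,N}; that leaves H.
At row 3, column 6: row 3 has {H,Li,Be,B,C,N}; column 6 has {H,Li,Be,B,C,N}; that leaves He.
At row 5, column 1: row 5 has {H,He,Li,Be,C,N}; column 1 has {H,He,Li,Be,C,N}; that leaves B.

Li C B He N Be H / He B H C Li N Be / H Be N B C He Li / Be N He H B Li C / B He C Li Be H N / N H Li Be He C B / C Li Be N H B He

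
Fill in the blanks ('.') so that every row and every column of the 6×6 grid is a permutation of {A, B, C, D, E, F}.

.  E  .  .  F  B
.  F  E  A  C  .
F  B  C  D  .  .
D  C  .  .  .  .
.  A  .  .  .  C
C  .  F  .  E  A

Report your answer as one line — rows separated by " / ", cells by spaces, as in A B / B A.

A E D C F B / B F E A C D / F B C D A E / D C A E B F / E A B F D C / C D F B E A

At row 1, column 1: row 1 has {B,E,F}; column 1 has {C,D,F}; that leaves A.
At row 1, column 3: row 1 has {A,B,E,F}; column 3 has {C,E,F}; that leaves D.
At row 1, column 4: row 1 has {A,B,D,E,F}; column 4 has {A,D}; that leaves C.
At row 2, column 1: row 2 has {A,C,E,F}; column 1 has {A,C,D,F}; that leaves B.
At row 2, column 6: row 2 has {A,B,C,E,F}; column 6 has {A,B,C}; that leaves D.
At row 3, column 5: row 3 has {B,C,D,F}; column 5 has {C,E,F}; that leaves A.
At row 3, column 6: row 3 has {A,B,C,D,F}; column 6 has {A,B,C,D}; that leaves E.
At row 4, column 5: row 4 has {C,D}; column 5 has {A,C,E,F}; that leaves B.
At row 4, column 6: row 4 has {B,C,D}; column 6 has {A,B,C,D,E}; that leaves F.
At row 5, column 1: row 5 has {A,C}; column 1 has {A,B,C,D,F}; that leaves E.
At row 5, column 3: row 5 has {A,C,E}; column 3 has {C,D,E,F}; that leaves B.
At row 5, column 4: row 5 has {A,B,C,E}; column 4 has {A,C,D}; that leaves F.
At row 5, column 5: row 5 has {A,B,C,E,F}; column 5 has {A,B,C,E,F}; that leaves D.
At row 6, column 2: row 6 has {A,C,E,F}; column 2 has {A,B,C,E,F}; that leaves D.
At row 6, column 4: row 6 has {A,C,D,E,F}; column 4 has {A,C,D,F}; that leaves B.
At row 4, column 3: row 4 has {B,C,D,F}; column 3 has {B,C,D,E,F}; that leaves A.
At row 4, column 4: row 4 has {A,B,C,D,F}; column 4 has {A,B,C,D,F}; that leaves E.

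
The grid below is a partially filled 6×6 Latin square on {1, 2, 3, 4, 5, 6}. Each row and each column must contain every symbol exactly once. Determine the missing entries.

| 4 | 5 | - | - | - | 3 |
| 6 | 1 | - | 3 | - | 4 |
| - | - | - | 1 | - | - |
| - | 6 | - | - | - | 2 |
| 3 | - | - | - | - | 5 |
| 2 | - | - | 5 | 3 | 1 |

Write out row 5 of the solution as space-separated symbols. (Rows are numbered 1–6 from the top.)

(r3,c1) = 5
(r3,c6) = 6
(r4,c1) = 1
(r4,c4) = 4
(r4,c5) = 5
(r6,c2) = 4
(r6,c3) = 6
(r2,c5) = 2
(r3,c5) = 4
(r4,c3) = 3
(r5,c2) = 2
(r5,c4) = 6
(r5,c5) = 1
(r1,c4) = 2
(r1,c5) = 6
(r2,c3) = 5
(r3,c2) = 3
(r3,c3) = 2
(r5,c3) = 4

3 2 4 6 1 5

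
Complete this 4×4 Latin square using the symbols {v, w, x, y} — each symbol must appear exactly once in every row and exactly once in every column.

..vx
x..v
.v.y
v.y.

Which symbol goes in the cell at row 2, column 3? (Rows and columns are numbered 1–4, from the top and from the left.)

w

Cell (r2,c3): row 2 has {v,x}; column 3 has {v,y} → w.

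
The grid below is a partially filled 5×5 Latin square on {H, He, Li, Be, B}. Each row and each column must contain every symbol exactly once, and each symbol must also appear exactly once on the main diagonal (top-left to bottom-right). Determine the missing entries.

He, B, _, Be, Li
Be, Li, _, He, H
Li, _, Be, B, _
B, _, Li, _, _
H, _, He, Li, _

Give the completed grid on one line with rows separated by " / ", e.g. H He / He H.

row 1 has {He,Li,Be,B}; column 3 has {He,Li,Be} — only H is left for (r1,c3).
row 2 has {H,He,Li,Be}; column 3 has {H,He,Li,Be} — only B is left for (r2,c3).
row 3 has {Li,Be,B}; column 5 has {H,Li} — only He is left for (r3,c5).
row 4 has {Li,B}; column 4 has {He,Li,Be,B}; the diagonal has {He,Li,Be} — only H is left for (r4,c4).
row 4 has {H,Li,B}; column 5 has {H,He,Li} — only Be is left for (r4,c5).
row 5 has {H,He,Li}; column 2 has {Li,B} — only Be is left for (r5,c2).
row 5 has {H,He,Li,Be}; column 5 has {H,He,Li,Be}; the diagonal has {H,He,Li,Be} — only B is left for (r5,c5).
row 3 has {He,Li,Be,B}; column 2 has {Li,Be,B} — only H is left for (r3,c2).
row 4 has {H,Li,Be,B}; column 2 has {H,Li,Be,B} — only He is left for (r4,c2).

He B H Be Li / Be Li B He H / Li H Be B He / B He Li H Be / H Be He Li B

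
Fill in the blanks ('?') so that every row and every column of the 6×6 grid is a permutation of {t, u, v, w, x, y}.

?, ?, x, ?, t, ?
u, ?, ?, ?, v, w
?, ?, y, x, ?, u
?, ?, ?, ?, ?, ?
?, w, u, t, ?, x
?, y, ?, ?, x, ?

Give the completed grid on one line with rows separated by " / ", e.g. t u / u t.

y u x w t v / u x t y v w / t v y x w u / x t w v u y / v w u t y x / w y v u x t

(r2,c3) = t
(r2,c4) = y
(r3,c5) = w
(r5,c5) = y
(r2,c2) = x
(r4,c5) = u
(r5,c1) = v
(r3,c1) = t
(r3,c2) = v
(r4,c2) = t
(r6,c1) = w
(r6,c3) = v
(r6,c4) = u
(r6,c6) = t
(r1,c1) = y
(r1,c2) = u
(r1,c6) = v
(r4,c1) = x
(r4,c3) = w
(r4,c4) = v
(r4,c6) = y
(r1,c4) = w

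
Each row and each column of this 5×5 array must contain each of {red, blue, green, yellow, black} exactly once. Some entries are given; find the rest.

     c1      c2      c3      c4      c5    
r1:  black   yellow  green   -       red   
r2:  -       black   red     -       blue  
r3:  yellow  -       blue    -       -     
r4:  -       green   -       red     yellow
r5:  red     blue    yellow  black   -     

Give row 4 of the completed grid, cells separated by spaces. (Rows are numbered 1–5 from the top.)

(r1,c4) = blue
(r2,c1) = green
(r2,c4) = yellow
(r3,c2) = red
(r3,c4) = green
(r3,c5) = black
(r4,c1) = blue
(r4,c3) = black

blue green black red yellow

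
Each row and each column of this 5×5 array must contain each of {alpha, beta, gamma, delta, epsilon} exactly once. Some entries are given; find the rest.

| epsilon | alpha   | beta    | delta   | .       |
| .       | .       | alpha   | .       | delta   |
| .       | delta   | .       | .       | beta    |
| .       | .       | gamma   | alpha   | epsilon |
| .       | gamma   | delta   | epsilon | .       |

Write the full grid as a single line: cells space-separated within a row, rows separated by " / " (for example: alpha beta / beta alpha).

epsilon alpha beta delta gamma / gamma epsilon alpha beta delta / alpha delta epsilon gamma beta / delta beta gamma alpha epsilon / beta gamma delta epsilon alpha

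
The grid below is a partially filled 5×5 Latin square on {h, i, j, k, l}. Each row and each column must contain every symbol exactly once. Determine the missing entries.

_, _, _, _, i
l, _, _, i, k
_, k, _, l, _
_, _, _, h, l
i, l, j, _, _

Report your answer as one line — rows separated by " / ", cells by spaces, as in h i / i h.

At row 2, column 3: row 2 has {i,k,l}; column 3 has {j}; that leaves h.
At row 3, column 3: row 3 has {k,l}; column 3 has {h,j}; that leaves i.
At row 4, column 3: row 4 has {h,l}; column 3 has {h,i,j}; that leaves k.
At row 5, column 4: row 5 has {i,j,l}; column 4 has {h,i,l}; that leaves k.
At row 5, column 5: row 5 has {i,j,k,l}; column 5 has {i,k,l}; that leaves h.
At row 1, column 3: row 1 has {i}; column 3 has {h,i,j,k}; that leaves l.
At row 1, column 4: row 1 has {i,l}; column 4 has {h,i,k,l}; that leaves j.
At row 2, column 2: row 2 has {h,i,k,l}; column 2 has {k,l}; that leaves j.
At row 3, column 5: row 3 has {i,k,l}; column 5 has {h,i,k,l}; that leaves j.
At row 4, column 1: row 4 has {h,k,l}; column 1 has {i,l}; that leaves j.
At row 4, column 2: row 4 has {h,j,k,l}; column 2 has {j,k,l}; that leaves i.
At row 1, column 2: row 1 has {i,j,l}; column 2 has {i,j,k,l}; that leaves h.
At row 3, column 1: row 3 has {i,j,k,l}; column 1 has {i,j,l}; that leaves h.
At row 1, column 1: row 1 has {h,i,j,l}; column 1 has {h,i,j,l}; that leaves k.

k h l j i / l j h i k / h k i l j / j i k h l / i l j k h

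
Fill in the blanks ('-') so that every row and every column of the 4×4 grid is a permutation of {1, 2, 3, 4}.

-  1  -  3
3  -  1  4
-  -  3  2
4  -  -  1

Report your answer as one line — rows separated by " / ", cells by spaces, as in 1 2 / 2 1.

2 1 4 3 / 3 2 1 4 / 1 4 3 2 / 4 3 2 1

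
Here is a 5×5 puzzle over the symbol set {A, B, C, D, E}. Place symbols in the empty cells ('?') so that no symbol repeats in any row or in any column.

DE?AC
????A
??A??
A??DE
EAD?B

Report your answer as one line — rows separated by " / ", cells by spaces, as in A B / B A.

At row 1, column 3: row 1 has {A,C,D,E}; column 3 has {A,D}; that leaves B.
At row 3, column 5: row 3 has {A}; column 5 has {A,B,C,E}; that leaves D.
At row 4, column 3: row 4 has {A,D,E}; column 3 has {A,B,D}; that leaves C.
At row 5, column 4: row 5 has {A,B,D,E}; column 4 has {A,D}; that leaves C.
At row 2, column 3: row 2 has {A}; column 3 has {A,B,C,D}; that leaves E.
At row 2, column 4: row 2 has {A,E}; column 4 has {A,C,D}; that leaves B.
At row 3, column 4: row 3 has {A,D}; column 4 has {A,B,C,D}; that leaves E.
At row 4, column 2: row 4 has {A,C,D,E}; column 2 has {A,E}; that leaves B.
At row 2, column 1: row 2 has {A,B,E}; column 1 has {A,D,E}; that leaves C.
At row 2, column 2: row 2 has {A,B,C,E}; column 2 has {A,B,E}; that leaves D.
At row 3, column 1: row 3 has {A,D,E}; column 1 has {A,C,D,E}; that leaves B.
At row 3, column 2: row 3 has {A,B,D,E}; column 2 has {A,B,D,E}; that leaves C.

D E B A C / C D E B A / B C A E D / A B C D E / E A D C B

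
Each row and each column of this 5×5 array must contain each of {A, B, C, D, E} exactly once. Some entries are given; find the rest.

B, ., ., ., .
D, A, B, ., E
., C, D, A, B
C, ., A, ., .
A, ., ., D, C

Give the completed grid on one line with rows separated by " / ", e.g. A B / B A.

B D C E A / D A B C E / E C D A B / C E A B D / A B E D C

(r2,c4) = C
(r3,c1) = E
(r4,c5) = D
(r5,c3) = E
(r1,c3) = C
(r1,c4) = E
(r1,c5) = A
(r4,c4) = B
(r5,c2) = B
(r1,c2) = D
(r4,c2) = E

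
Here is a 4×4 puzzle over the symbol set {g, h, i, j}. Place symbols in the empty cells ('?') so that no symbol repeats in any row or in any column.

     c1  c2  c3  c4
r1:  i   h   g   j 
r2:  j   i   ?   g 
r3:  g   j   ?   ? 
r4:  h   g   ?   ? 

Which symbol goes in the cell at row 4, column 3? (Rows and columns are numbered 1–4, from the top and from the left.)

j

At row 2, column 3: row 2 has {g,i,j}; column 3 has {g}; that leaves h.
At row 3, column 3: row 3 has {g,j}; column 3 has {g,h}; that leaves i.
At row 3, column 4: row 3 has {g,i,j}; column 4 has {g,j}; that leaves h.
At row 4, column 3: row 4 has {g,h}; column 3 has {g,h,i}; that leaves j.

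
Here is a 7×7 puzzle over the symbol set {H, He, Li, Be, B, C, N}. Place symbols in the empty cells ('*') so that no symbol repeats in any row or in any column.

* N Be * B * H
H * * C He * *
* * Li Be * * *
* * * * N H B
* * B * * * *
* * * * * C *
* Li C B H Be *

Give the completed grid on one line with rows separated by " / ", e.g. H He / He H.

C N Be He B Li H / H Be N C He B Li / B H Li Be C He N / Be C He Li N H B / Li He B H Be N C / He B H N Li C Be / N Li C B H Be He

(r2,c3): row 2 has {H,He,C}; column 3 has {Li,Be,B,C}, so it must be N.
(r3,c5): row 3 has {Li,Be}; column 5 has {H,He,B,N}, so it must be C.
(r4,c3): row 4 has {H,B,N}; column 3 has {Li,Be,B,C,N}, so it must be He.
(r4,c4): row 4 has {H,He,B,N}; column 4 has {Be,B,C}, so it must be Li.
(r6,c3): row 6 has {C}; column 3 has {He,Li,Be,B,C,N}, so it must be H.
(r1,c4): row 1 has {H,Be,B,N}; column 4 has {Li,Be,B,C}, so it must be He.
(r1,c6): row 1 has {H,He,Be,B,N}; column 6 has {H,Be,C}, so it must be Li.
(r2,c6): row 2 has {H,He,C,N}; column 6 has {H,Li,Be,C}, so it must be B.
(r6,c4): row 6 has {H,C}; column 4 has {He,Li,Be,B,C}, so it must be N.
(r1,c1): row 1 has {H,He,Li,Be,B,N}; column 1 has {H}, so it must be C.
(r2,c2): row 2 has {H,He,B,C,N}; column 2 has {Li,N}, so it must be Be.
(r2,c7): row 2 has {H,He,Be,B,C,N}; column 7 has {H,B}, so it must be Li.
(r4,c1): row 4 has {H,He,Li,B,N}; column 1 has {H,C}, so it must be Be.
(r4,c2): row 4 has {H,He,Li,Be,B,N}; column 2 has {Li,Be,N}, so it must be C.
(r5,c4): row 5 has {B}; column 4 has {He,Li,Be,B,C,N}, so it must be H.
(r5,c2): row 5 has {H,B}; column 2 has {Li,Be,C,N}, so it must be He.
(r5,c6): row 5 has {H,He,B}; column 6 has {H,Li,Be,B,C}, so it must be N.
(r6,c2): row 6 has {H,C,N}; column 2 has {He,Li,Be,C,N}, so it must be B.
(r3,c2): row 3 has {Li,Be,C}; column 2 has {He,Li,Be,B,C,N}, so it must be H.
(r3,c6): row 3 has {H,Li,Be,C}; column 6 has {H,Li,Be,B,C,N}, so it must be He.
(r3,c7): row 3 has {H,He,Li,Be,C}; column 7 has {H,Li,B}, so it must be N.
(r5,c1): row 5 has {H,He,B,N}; column 1 has {H,Be,C}, so it must be Li.
(r5,c5): row 5 has {H,He,Li,B,N}; column 5 has {H,He,B,C,N}, so it must be Be.
(r5,c7): row 5 has {H,He,Li,Be,B,N}; column 7 has {H,Li,B,N}, so it must be C.
(r6,c1): row 6 has {H,B,C,N}; column 1 has {H,Li,Be,C}, so it must be He.
(r6,c5): row 6 has {H,He,B,C,N}; column 5 has {H,He,Be,B,C,N}, so it must be Li.
(r6,c7): row 6 has {H,He,Li,B,C,N}; column 7 has {H,Li,B,C,N}, so it must be Be.
(r7,c1): row 7 has {H,Li,Be,B,C}; column 1 has {H,He,Li,Be,C}, so it must be N.
(r7,c7): row 7 has {H,Li,Be,B,C,N}; column 7 has {H,Li,Be,B,C,N}, so it must be He.
(r3,c1): row 3 has {H,He,Li,Be,C,N}; column 1 has {H,He,Li,Be,C,N}, so it must be B.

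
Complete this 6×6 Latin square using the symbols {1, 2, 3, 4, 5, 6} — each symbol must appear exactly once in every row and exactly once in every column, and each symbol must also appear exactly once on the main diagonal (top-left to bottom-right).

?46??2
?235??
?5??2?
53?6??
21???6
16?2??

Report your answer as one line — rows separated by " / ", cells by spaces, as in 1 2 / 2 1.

3 4 6 1 5 2 / 4 2 3 5 6 1 / 6 5 1 4 2 3 / 5 3 2 6 1 4 / 2 1 5 3 4 6 / 1 6 4 2 3 5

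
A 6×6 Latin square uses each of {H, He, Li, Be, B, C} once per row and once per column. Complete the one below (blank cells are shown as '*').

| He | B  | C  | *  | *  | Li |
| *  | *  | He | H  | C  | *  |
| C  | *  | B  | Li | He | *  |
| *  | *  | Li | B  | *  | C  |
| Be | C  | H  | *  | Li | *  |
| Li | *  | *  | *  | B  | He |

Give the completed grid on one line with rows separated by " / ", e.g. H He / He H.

He B C Be H Li / B Li He H C Be / C Be B Li He H / H He Li B Be C / Be C H He Li B / Li H Be C B He

(r1,c4): row 1 has {He,Li,B,C}; column 4 has {H,Li,B}, so it must be Be.
(r1,c5): row 1 has {He,Li,Be,B,C}; column 5 has {He,Li,B,C}, so it must be H.
(r2,c1): row 2 has {H,He,C}; column 1 has {He,Li,Be,C}, so it must be B.
(r2,c6): row 2 has {H,He,B,C}; column 6 has {He,Li,C}, so it must be Be.
(r3,c6): row 3 has {He,Li,B,C}; column 6 has {He,Li,Be,C}, so it must be H.
(r4,c1): row 4 has {Li,B,C}; column 1 has {He,Li,Be,B,C}, so it must be H.
(r4,c5): row 4 has {H,Li,B,C}; column 5 has {H,He,Li,B,C}, so it must be Be.
(r5,c4): row 5 has {H,Li,Be,C}; column 4 has {H,Li,Be,B}, so it must be He.
(r5,c6): row 5 has {H,He,Li,Be,C}; column 6 has {H,He,Li,Be,C}, so it must be B.
(r6,c3): row 6 has {He,Li,B}; column 3 has {H,He,Li,B,C}, so it must be Be.
(r6,c4): row 6 has {He,Li,Be,B}; column 4 has {H,He,Li,Be,B}, so it must be C.
(r2,c2): row 2 has {H,He,Be,B,C}; column 2 has {B,C}, so it must be Li.
(r3,c2): row 3 has {H,He,Li,B,C}; column 2 has {Li,B,C}, so it must be Be.
(r4,c2): row 4 has {H,Li,Be,B,C}; column 2 has {Li,Be,B,C}, so it must be He.
(r6,c2): row 6 has {He,Li,Be,B,C}; column 2 has {He,Li,Be,B,C}, so it must be H.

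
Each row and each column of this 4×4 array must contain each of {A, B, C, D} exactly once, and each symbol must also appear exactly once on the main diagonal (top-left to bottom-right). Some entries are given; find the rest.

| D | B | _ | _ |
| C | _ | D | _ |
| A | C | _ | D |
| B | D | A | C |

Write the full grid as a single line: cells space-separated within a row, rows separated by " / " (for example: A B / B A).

Cell (r1,c3): row 1 has {B,D}; column 3 has {A,D} → C.
Cell (r1,c4): row 1 has {B,C,D}; column 4 has {C,D} → A.
Cell (r2,c2): row 2 has {C,D}; column 2 has {B,C,D}; the diagonal has {C,D} → A.
Cell (r2,c4): row 2 has {A,C,D}; column 4 has {A,C,D} → B.
Cell (r3,c3): row 3 has {A,C,D}; column 3 has {A,C,D}; the diagonal has {A,C,D} → B.

D B C A / C A D B / A C B D / B D A C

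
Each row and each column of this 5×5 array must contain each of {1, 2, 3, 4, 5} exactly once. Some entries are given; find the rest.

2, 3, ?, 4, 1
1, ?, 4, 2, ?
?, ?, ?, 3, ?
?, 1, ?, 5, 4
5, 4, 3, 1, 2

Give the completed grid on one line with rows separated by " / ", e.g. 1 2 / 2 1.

(r1,c3): row 1 has {1,2,3,4}; column 3 has {3,4}, so it must be 5.
(r2,c2): row 2 has {1,2,4}; column 2 has {1,3,4}, so it must be 5.
(r2,c5): row 2 has {1,2,4,5}; column 5 has {1,2,4}, so it must be 3.
(r3,c1): row 3 has {3}; column 1 has {1,2,5}, so it must be 4.
(r3,c2): row 3 has {3,4}; column 2 has {1,3,4,5}, so it must be 2.
(r3,c3): row 3 has {2,3,4}; column 3 has {3,4,5}, so it must be 1.
(r3,c5): row 3 has {1,2,3,4}; column 5 has {1,2,3,4}, so it must be 5.
(r4,c1): row 4 has {1,4,5}; column 1 has {1,2,4,5}, so it must be 3.
(r4,c3): row 4 has {1,3,4,5}; column 3 has {1,3,4,5}, so it must be 2.

2 3 5 4 1 / 1 5 4 2 3 / 4 2 1 3 5 / 3 1 2 5 4 / 5 4 3 1 2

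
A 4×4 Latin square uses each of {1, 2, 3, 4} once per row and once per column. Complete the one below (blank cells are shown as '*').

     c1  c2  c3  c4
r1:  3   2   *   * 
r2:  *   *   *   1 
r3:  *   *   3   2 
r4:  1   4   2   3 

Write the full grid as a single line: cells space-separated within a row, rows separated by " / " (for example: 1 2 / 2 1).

(r1,c4): row 1 has {2,3}; column 4 has {1,2,3}, so it must be 4.
(r2,c2): row 2 has {1}; column 2 has {2,4}, so it must be 3.
(r2,c3): row 2 has {1,3}; column 3 has {2,3}, so it must be 4.
(r3,c1): row 3 has {2,3}; column 1 has {1,3}, so it must be 4.
(r3,c2): row 3 has {2,3,4}; column 2 has {2,3,4}, so it must be 1.
(r1,c3): row 1 has {2,3,4}; column 3 has {2,3,4}, so it must be 1.
(r2,c1): row 2 has {1,3,4}; column 1 has {1,3,4}, so it must be 2.

3 2 1 4 / 2 3 4 1 / 4 1 3 2 / 1 4 2 3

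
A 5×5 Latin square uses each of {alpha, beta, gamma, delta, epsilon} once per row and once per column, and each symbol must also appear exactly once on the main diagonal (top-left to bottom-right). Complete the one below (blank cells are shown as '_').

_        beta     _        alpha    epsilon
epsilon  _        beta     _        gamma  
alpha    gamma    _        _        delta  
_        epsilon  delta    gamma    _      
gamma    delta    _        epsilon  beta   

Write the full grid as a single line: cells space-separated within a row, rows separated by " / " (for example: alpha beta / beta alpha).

delta beta gamma alpha epsilon / epsilon alpha beta delta gamma / alpha gamma epsilon beta delta / beta epsilon delta gamma alpha / gamma delta alpha epsilon beta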